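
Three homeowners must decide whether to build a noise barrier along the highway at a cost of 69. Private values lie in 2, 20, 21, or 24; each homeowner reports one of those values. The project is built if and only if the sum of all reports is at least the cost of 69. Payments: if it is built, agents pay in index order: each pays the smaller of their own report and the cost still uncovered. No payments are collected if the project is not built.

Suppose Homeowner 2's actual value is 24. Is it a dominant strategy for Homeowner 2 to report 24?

No

Consider the case where Homeowner 1 reports 24 and Homeowner 3 reports 24.
Truthful report 24: project built, pays 24, utility 24 - 24 = 0.
Report 21 instead: project built, pays 21, utility 24 - 21 = 3.
Since 3 > 0, reporting 21 is strictly better here, so truthful reporting is not dominant.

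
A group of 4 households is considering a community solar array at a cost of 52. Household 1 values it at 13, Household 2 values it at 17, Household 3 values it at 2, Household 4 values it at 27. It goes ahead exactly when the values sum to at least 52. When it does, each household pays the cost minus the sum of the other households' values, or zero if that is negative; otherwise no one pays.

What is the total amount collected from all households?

Total value 59 ≥ cost 52, so it is built.
Household 1: others sum to 46; max(0, 52 - 46) = 6.
Household 2: others sum to 42; max(0, 52 - 42) = 10.
Household 3: others sum to 57; max(0, 52 - 57) = 0.
Household 4: others sum to 32; max(0, 52 - 32) = 20.
Total collected = 6 + 10 + 0 + 20 = 36.

36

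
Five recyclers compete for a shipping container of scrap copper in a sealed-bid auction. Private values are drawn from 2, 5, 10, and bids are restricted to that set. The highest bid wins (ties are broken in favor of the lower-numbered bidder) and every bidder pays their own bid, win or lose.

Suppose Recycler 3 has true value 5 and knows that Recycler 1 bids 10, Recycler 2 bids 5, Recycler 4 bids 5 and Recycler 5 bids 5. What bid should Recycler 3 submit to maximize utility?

2

Bid 2: loses but pays 2, utility -2.
Bid 5: loses but pays 5, utility -5.
Bid 10: loses but pays 10, utility -10.
The best choice is 2 with utility -2.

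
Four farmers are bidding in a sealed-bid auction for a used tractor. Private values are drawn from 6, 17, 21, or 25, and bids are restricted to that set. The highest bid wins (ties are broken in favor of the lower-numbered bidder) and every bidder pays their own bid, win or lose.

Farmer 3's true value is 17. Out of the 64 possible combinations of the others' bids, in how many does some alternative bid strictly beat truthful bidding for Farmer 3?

Others bid (6, 6, 21): truth gives -17; bid 21 gives -4 > -17. Violating.
Others bid (6, 6, 25): truth gives -17; bid 6 gives -6 > -17. Violating.
Others bid (6, 17, 6): truth gives -17; bid 21 gives -4 > -17. Violating.
Others bid (6, 17, 17): truth gives -17; bid 21 gives -4 > -17. Violating.
Others bid (6, 6, 6): truth gives 0; no alternative beats it.
Others bid (6, 6, 17): truth gives 0; no alternative beats it.
(Checking all 64 profiles: 62 have a profitable deviation, 2 do not.)

62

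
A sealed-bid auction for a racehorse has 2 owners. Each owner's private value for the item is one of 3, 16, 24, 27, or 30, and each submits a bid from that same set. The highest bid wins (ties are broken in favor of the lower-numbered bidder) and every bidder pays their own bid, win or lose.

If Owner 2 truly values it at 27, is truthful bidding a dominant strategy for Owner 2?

Consider the case where Owner 1 bids 3.
Truthful bid 27: wins, pays 27, utility 27 - 27 = 0.
Bid 16 instead: wins, pays 16, utility 27 - 16 = 11.
Since 11 > 0, bidding 16 is strictly better here, so truthful bidding is not dominant.

No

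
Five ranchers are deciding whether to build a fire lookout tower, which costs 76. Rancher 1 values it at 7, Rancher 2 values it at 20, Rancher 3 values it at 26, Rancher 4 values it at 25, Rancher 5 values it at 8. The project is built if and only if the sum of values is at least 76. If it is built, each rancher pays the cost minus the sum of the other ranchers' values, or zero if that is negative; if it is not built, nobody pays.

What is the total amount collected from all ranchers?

Total value 86 ≥ cost 76, so it is built.
Rancher 1: others sum to 79; max(0, 76 - 79) = 0.
Rancher 2: others sum to 66; max(0, 76 - 66) = 10.
Rancher 3: others sum to 60; max(0, 76 - 60) = 16.
Rancher 4: others sum to 61; max(0, 76 - 61) = 15.
Rancher 5: others sum to 78; max(0, 76 - 78) = 0.
Total collected = 0 + 10 + 16 + 15 + 0 = 41.

41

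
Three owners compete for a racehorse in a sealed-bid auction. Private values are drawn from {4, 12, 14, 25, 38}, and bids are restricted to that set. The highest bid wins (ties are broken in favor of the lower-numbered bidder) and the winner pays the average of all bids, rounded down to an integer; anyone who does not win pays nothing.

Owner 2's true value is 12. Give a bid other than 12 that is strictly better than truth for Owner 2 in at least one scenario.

Suppose Owner 1 bids 4 and Owner 3 bids 14.
Bid 12: loses, pays 0, utility 0.
Bid 14: wins, pays 10, utility 12 - 10 = 2.
So bidding 14 beats truth here (2 > 0).

14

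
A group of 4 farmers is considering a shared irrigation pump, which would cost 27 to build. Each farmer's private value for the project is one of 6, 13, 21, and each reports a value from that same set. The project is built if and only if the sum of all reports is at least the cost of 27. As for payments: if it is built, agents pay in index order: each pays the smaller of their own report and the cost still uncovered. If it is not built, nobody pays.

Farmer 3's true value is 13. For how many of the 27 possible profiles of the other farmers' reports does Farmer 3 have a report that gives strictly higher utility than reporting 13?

Others report (6, 6, 13): truth gives 0; report 6 gives 7 > 0. Violating.
Others report (6, 6, 21): truth gives 0; report 6 gives 7 > 0. Violating.
Others report (6, 13, 6): truth gives 5; report 6 gives 7 > 5. Violating.
Others report (6, 13, 13): truth gives 5; report 6 gives 7 > 5. Violating.
Others report (6, 6, 6): truth gives 0; no alternative beats it.
Others report (6, 21, 6): truth gives 13; no alternative beats it.
(Checking all 27 profiles: 8 have a profitable deviation, 19 do not.)

8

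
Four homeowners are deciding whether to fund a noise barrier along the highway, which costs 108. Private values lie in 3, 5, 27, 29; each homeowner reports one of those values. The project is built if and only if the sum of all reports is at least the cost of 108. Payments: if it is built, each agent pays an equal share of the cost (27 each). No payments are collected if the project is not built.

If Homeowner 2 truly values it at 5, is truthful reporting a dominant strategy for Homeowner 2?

Yes

Check each profile of the others' reports and compare truth against every alternative report.
Others report (3, 3, 3): truth gives 0, best alternative gives 0.
Others report (3, 3, 5): truth gives 0, best alternative gives 0.
Others report (3, 3, 27): truth gives 0, best alternative gives 0.
Others report (3, 3, 29): truth gives 0, best alternative gives 0.
Others report (3, 5, 3): truth gives 0, best alternative gives 0.
Others report (3, 5, 5): truth gives 0, best alternative gives 0.
(Remaining 58 profiles checked similarly; truth is weakly best in each.)
In every case the truthful report is at least as good as any alternative, so it is a dominant strategy.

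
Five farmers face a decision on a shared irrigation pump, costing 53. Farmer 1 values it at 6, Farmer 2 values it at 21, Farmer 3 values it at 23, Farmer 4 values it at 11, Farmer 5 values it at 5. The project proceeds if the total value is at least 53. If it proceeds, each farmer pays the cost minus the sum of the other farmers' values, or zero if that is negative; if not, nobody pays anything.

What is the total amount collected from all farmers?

Total value 66 ≥ cost 53, so it is built.
Farmer 1: others sum to 60; max(0, 53 - 60) = 0.
Farmer 2: others sum to 45; max(0, 53 - 45) = 8.
Farmer 3: others sum to 43; max(0, 53 - 43) = 10.
Farmer 4: others sum to 55; max(0, 53 - 55) = 0.
Farmer 5: others sum to 61; max(0, 53 - 61) = 0.
Total collected = 0 + 8 + 10 + 0 + 0 = 18.

18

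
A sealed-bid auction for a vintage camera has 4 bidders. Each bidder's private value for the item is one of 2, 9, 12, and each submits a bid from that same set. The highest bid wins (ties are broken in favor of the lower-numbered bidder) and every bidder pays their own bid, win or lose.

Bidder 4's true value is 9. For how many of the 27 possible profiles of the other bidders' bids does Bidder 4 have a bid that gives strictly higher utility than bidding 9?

26

Others bid (2, 2, 9): truth gives -9; bid 2 gives -2 > -9. Violating.
Others bid (2, 2, 12): truth gives -9; bid 2 gives -2 > -9. Violating.
Others bid (2, 9, 2): truth gives -9; bid 2 gives -2 > -9. Violating.
Others bid (2, 9, 9): truth gives -9; bid 2 gives -2 > -9. Violating.
Others bid (2, 2, 2): truth gives 0; no alternative beats it.
(Checking all 27 profiles: 26 have a profitable deviation, 1 does not.)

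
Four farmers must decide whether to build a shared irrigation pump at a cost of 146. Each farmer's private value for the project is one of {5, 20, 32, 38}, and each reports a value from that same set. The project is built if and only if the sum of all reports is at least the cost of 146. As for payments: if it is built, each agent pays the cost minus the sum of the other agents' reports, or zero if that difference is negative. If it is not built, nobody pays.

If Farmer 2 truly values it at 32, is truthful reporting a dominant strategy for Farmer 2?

Yes

Check each profile of the others' reports and compare truth against every alternative report.
Others report (5, 5, 5): truth gives 0, best alternative gives 0.
Others report (5, 5, 20): truth gives 0, best alternative gives 0.
Others report (5, 5, 32): truth gives 0, best alternative gives 0.
Others report (5, 5, 38): truth gives 0, best alternative gives 0.
Others report (5, 20, 5): truth gives 0, best alternative gives 0.
Others report (5, 20, 20): truth gives 0, best alternative gives 0.
(Remaining 58 profiles checked similarly; truth is weakly best in each.)
In every case the truthful report is at least as good as any alternative, so it is a dominant strategy.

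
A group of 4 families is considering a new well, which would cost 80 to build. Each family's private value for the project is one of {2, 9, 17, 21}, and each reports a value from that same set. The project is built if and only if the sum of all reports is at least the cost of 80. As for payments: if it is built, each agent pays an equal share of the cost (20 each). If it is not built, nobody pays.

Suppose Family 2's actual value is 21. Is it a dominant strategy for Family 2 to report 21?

Check each profile of the others' reports and compare truth against every alternative report.
Others report (17, 21, 21): truth gives 1, best alternative gives 0.
Others report (21, 17, 21): truth gives 1, best alternative gives 0.
Others report (21, 21, 17): truth gives 1, best alternative gives 0.
Others report (21, 21, 21): truth gives 1, best alternative gives 1.
Others report (2, 2, 2): truth gives 0, best alternative gives 0.
Others report (2, 2, 9): truth gives 0, best alternative gives 0.
(Remaining 58 profiles checked similarly; truth is weakly best in each.)
In every case the truthful report is at least as good as any alternative, so it is a dominant strategy.

Yes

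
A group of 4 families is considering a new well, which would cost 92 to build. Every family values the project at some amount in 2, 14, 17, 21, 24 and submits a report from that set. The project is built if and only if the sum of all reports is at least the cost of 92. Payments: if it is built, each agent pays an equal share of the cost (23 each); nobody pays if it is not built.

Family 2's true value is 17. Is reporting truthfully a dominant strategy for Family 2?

Check each profile of the others' reports and compare truth against every alternative report.
Others report (2, 2, 2): truth gives 0, best alternative gives 0.
Others report (2, 2, 14): truth gives 0, best alternative gives 0.
Others report (2, 2, 17): truth gives 0, best alternative gives 0.
Others report (2, 2, 21): truth gives 0, best alternative gives 0.
Others report (2, 2, 24): truth gives 0, best alternative gives 0.
Others report (2, 14, 2): truth gives 0, best alternative gives 0.
(Remaining 119 profiles checked similarly; truth is weakly best in each.)
In every case the truthful report is at least as good as any alternative, so it is a dominant strategy.

Yes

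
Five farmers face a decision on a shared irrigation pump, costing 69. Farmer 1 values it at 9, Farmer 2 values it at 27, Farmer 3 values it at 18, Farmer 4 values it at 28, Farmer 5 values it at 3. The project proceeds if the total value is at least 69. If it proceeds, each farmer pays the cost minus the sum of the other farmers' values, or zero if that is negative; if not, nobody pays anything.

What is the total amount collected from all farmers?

Total value 85 ≥ cost 69, so it is built.
Farmer 1: others sum to 76; max(0, 69 - 76) = 0.
Farmer 2: others sum to 58; max(0, 69 - 58) = 11.
Farmer 3: others sum to 67; max(0, 69 - 67) = 2.
Farmer 4: others sum to 57; max(0, 69 - 57) = 12.
Farmer 5: others sum to 82; max(0, 69 - 82) = 0.
Total collected = 0 + 11 + 2 + 12 + 0 = 25.

25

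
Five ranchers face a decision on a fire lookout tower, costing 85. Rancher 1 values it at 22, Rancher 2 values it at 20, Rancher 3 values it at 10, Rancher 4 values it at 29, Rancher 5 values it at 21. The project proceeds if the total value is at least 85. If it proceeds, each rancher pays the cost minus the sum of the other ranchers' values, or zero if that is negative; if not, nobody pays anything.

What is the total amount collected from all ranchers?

24

Total value 102 ≥ cost 85, so it is built.
Rancher 1: others sum to 80; max(0, 85 - 80) = 5.
Rancher 2: others sum to 82; max(0, 85 - 82) = 3.
Rancher 3: others sum to 92; max(0, 85 - 92) = 0.
Rancher 4: others sum to 73; max(0, 85 - 73) = 12.
Rancher 5: others sum to 81; max(0, 85 - 81) = 4.
Total collected = 5 + 3 + 0 + 12 + 4 = 24.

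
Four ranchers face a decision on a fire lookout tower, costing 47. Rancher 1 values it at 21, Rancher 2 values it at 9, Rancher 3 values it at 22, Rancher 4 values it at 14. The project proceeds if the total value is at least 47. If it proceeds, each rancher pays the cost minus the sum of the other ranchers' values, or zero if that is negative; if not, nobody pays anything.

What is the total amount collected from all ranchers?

Total value 66 ≥ cost 47, so it is built.
Rancher 1: others sum to 45; max(0, 47 - 45) = 2.
Rancher 2: others sum to 57; max(0, 47 - 57) = 0.
Rancher 3: others sum to 44; max(0, 47 - 44) = 3.
Rancher 4: others sum to 52; max(0, 47 - 52) = 0.
Total collected = 2 + 0 + 3 + 0 = 5.

5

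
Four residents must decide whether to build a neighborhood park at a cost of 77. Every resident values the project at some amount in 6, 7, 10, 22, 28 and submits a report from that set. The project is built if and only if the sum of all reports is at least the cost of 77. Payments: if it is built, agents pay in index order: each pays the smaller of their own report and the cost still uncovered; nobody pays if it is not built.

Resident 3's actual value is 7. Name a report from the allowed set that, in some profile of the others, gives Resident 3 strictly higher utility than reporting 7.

6

Suppose Resident 1 reports 22, Resident 2 reports 22 and Resident 4 reports 28.
Report 7: project built, pays 7, utility 7 - 7 = 0.
Report 6: project built, pays 6, utility 7 - 6 = 1.
So reporting 6 beats truth here (1 > 0).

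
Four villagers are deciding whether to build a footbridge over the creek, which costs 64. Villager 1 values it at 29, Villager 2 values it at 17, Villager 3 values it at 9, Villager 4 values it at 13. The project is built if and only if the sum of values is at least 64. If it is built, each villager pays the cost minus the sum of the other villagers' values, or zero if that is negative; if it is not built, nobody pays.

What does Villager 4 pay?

9

Total value 68 ≥ cost 64, so the project is built.
The other villagers' values sum to 55.
Cost minus that sum is 64 - 55 = 9.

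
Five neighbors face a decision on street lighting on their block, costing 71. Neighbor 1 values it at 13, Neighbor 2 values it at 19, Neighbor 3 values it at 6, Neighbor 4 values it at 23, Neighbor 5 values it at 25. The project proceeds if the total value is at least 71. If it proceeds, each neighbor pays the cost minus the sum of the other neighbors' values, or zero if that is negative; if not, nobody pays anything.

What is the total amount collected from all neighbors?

22

Total value 86 ≥ cost 71, so it is built.
Neighbor 1: others sum to 73; max(0, 71 - 73) = 0.
Neighbor 2: others sum to 67; max(0, 71 - 67) = 4.
Neighbor 3: others sum to 80; max(0, 71 - 80) = 0.
Neighbor 4: others sum to 63; max(0, 71 - 63) = 8.
Neighbor 5: others sum to 61; max(0, 71 - 61) = 10.
Total collected = 0 + 4 + 0 + 8 + 10 = 22.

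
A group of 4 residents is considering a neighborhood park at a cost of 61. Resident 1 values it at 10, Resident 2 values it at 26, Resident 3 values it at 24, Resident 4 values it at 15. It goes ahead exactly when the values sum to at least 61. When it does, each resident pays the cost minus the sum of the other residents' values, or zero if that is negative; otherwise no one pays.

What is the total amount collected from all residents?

23

Total value 75 ≥ cost 61, so it is built.
Resident 1: others sum to 65; max(0, 61 - 65) = 0.
Resident 2: others sum to 49; max(0, 61 - 49) = 12.
Resident 3: others sum to 51; max(0, 61 - 51) = 10.
Resident 4: others sum to 60; max(0, 61 - 60) = 1.
Total collected = 0 + 12 + 10 + 1 = 23.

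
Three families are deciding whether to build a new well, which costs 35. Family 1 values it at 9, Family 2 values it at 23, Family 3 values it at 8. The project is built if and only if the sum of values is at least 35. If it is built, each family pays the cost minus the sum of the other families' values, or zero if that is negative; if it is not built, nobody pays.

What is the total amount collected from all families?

Total value 40 ≥ cost 35, so it is built.
Family 1: others sum to 31; max(0, 35 - 31) = 4.
Family 2: others sum to 17; max(0, 35 - 17) = 18.
Family 3: others sum to 32; max(0, 35 - 32) = 3.
Total collected = 4 + 18 + 3 = 25.

25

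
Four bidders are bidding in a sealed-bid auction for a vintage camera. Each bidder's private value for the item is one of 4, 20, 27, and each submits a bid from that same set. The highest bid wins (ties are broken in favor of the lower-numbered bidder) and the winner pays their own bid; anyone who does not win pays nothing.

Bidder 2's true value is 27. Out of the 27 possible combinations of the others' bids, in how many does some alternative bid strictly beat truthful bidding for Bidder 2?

Others bid (4, 4, 4): truth gives 0; bid 20 gives 7 > 0. Violating.
Others bid (4, 4, 20): truth gives 0; bid 20 gives 7 > 0. Violating.
Others bid (4, 20, 4): truth gives 0; bid 20 gives 7 > 0. Violating.
Others bid (4, 20, 20): truth gives 0; bid 20 gives 7 > 0. Violating.
Others bid (4, 4, 27): truth gives 0; no alternative beats it.
Others bid (4, 20, 27): truth gives 0; no alternative beats it.
(Checking all 27 profiles: 4 have a profitable deviation, 23 do not.)

4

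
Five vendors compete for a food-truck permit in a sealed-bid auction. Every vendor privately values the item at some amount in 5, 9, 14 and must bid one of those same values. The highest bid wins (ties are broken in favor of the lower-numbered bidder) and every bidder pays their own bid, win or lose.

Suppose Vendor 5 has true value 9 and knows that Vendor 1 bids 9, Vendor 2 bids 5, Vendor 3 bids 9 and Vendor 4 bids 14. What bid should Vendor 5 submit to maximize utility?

Bid 5: loses but pays 5, utility -5.
Bid 9: loses but pays 9, utility -9.
Bid 14: loses but pays 14, utility -14.
The best choice is 5 with utility -5.

5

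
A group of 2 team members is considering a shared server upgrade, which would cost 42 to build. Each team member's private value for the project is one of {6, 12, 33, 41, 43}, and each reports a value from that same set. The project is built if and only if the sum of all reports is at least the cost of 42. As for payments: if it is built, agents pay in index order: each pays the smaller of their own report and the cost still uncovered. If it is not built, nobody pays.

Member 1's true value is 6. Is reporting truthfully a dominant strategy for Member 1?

Yes

Check each profile of the others' reports and compare truth against every alternative report.
Others report (33): truth gives 0, best alternative gives -6.
Others report (41): truth gives 0, best alternative gives -6.
Others report (43): truth gives 0, best alternative gives -6.
Others report (6): truth gives 0, best alternative gives 0.
Others report (12): truth gives 0, best alternative gives 0.
In every case the truthful report is at least as good as any alternative, so it is a dominant strategy.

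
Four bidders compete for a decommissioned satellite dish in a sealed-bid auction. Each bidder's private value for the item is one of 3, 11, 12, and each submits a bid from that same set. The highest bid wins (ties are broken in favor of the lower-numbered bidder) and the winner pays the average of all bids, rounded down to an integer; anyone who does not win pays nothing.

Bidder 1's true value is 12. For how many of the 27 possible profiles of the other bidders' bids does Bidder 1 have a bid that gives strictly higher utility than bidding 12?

Others bid (3, 3, 3): truth gives 7; bid 3 gives 9 > 7. Violating.
Others bid (3, 3, 11): truth gives 5; no alternative beats it.
Others bid (3, 3, 12): truth gives 5; no alternative beats it.
(Checking all 27 profiles: 1 has a profitable deviation, 26 do not.)

1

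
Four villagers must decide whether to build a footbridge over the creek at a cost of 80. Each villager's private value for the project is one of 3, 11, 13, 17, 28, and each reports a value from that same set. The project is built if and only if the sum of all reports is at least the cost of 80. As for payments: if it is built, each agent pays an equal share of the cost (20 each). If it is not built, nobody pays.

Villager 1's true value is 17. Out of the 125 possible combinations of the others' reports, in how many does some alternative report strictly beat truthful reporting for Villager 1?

Others report (11, 28, 28): truth gives -3; report 3 gives 0 > -3. Violating.
Others report (13, 28, 28): truth gives -3; report 3 gives 0 > -3. Violating.
Others report (17, 28, 28): truth gives -3; report 3 gives 0 > -3. Violating.
Others report (28, 11, 28): truth gives -3; report 3 gives 0 > -3. Violating.
Others report (3, 3, 3): truth gives 0; no alternative beats it.
Others report (3, 3, 11): truth gives 0; no alternative beats it.
(Checking all 125 profiles: 9 have a profitable deviation, 116 do not.)

9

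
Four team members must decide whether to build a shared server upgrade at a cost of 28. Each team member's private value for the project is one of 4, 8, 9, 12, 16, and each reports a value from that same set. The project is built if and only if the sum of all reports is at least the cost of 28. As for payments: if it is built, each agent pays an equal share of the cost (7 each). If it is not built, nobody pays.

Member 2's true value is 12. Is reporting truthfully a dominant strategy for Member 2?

No

Consider the case where Member 1 reports 4, Member 3 reports 4 and Member 4 reports 4.
Truthful report 12: project not built, utility 0.
Report 16 instead: project built, pays 7, utility 12 - 7 = 5.
Since 5 > 0, reporting 16 is strictly better here, so truthful reporting is not dominant.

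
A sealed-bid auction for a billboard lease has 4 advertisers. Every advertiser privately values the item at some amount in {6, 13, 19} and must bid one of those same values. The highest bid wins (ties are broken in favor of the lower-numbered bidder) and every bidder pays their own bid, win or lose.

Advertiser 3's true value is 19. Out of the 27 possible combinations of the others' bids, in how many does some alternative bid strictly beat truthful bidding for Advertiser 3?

17

Others bid (6, 6, 6): truth gives 0; bid 13 gives 6 > 0. Violating.
Others bid (6, 6, 13): truth gives 0; bid 13 gives 6 > 0. Violating.
Others bid (6, 19, 6): truth gives -19; bid 6 gives -6 > -19. Violating.
Others bid (6, 19, 13): truth gives -19; bid 6 gives -6 > -19. Violating.
Others bid (6, 6, 19): truth gives 0; no alternative beats it.
Others bid (6, 13, 6): truth gives 0; no alternative beats it.
(Checking all 27 profiles: 17 have a profitable deviation, 10 do not.)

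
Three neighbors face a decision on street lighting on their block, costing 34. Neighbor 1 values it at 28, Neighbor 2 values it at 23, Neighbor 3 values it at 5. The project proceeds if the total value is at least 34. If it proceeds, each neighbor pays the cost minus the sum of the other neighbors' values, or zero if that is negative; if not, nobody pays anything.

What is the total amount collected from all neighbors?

7

Total value 56 ≥ cost 34, so it is built.
Neighbor 1: others sum to 28; max(0, 34 - 28) = 6.
Neighbor 2: others sum to 33; max(0, 34 - 33) = 1.
Neighbor 3: others sum to 51; max(0, 34 - 51) = 0.
Total collected = 6 + 1 + 0 = 7.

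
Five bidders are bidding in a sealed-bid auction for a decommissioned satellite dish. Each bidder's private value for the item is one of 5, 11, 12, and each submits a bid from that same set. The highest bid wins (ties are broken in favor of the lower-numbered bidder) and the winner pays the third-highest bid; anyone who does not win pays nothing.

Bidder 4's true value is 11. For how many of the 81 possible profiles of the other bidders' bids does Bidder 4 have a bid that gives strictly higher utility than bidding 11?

Others bid (5, 5, 5, 12): truth gives 0; bid 12 gives 6 > 0. Violating.
Others bid (5, 5, 11, 5): truth gives 0; bid 12 gives 6 > 0. Violating.
Others bid (5, 11, 5, 5): truth gives 0; bid 12 gives 6 > 0. Violating.
Others bid (11, 5, 5, 5): truth gives 0; bid 12 gives 6 > 0. Violating.
Others bid (5, 5, 5, 5): truth gives 6; no alternative beats it.
Others bid (5, 5, 5, 11): truth gives 6; no alternative beats it.
(Checking all 81 profiles: 4 have a profitable deviation, 77 do not.)

4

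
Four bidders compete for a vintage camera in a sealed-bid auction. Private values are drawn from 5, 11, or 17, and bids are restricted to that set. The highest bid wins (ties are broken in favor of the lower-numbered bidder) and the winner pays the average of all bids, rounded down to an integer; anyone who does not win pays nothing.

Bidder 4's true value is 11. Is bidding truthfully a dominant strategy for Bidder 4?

No

Consider the case where Bidder 1 bids 5, Bidder 2 bids 5 and Bidder 3 bids 11.
Truthful bid 11: loses, pays 0, utility 0.
Bid 17 instead: wins, pays 9, utility 11 - 9 = 2.
Since 2 > 0, bidding 17 is strictly better here, so truthful bidding is not dominant.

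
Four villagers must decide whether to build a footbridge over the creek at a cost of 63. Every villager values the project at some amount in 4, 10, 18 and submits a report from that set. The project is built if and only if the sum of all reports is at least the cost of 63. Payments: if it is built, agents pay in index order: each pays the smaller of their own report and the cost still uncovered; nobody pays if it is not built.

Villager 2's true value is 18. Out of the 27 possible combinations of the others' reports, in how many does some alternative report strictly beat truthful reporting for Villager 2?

1

Others report (18, 18, 18): truth gives 0; report 10 gives 8 > 0. Violating.
Others report (4, 4, 4): truth gives 0; no alternative beats it.
Others report (4, 4, 10): truth gives 0; no alternative beats it.
(Checking all 27 profiles: 1 has a profitable deviation, 26 do not.)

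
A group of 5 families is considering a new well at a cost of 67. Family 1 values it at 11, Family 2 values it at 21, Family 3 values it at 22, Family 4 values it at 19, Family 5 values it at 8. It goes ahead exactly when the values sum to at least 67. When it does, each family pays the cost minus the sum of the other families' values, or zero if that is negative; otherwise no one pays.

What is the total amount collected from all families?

Total value 81 ≥ cost 67, so it is built.
Family 1: others sum to 70; max(0, 67 - 70) = 0.
Family 2: others sum to 60; max(0, 67 - 60) = 7.
Family 3: others sum to 59; max(0, 67 - 59) = 8.
Family 4: others sum to 62; max(0, 67 - 62) = 5.
Family 5: others sum to 73; max(0, 67 - 73) = 0.
Total collected = 0 + 7 + 8 + 5 + 0 = 20.

20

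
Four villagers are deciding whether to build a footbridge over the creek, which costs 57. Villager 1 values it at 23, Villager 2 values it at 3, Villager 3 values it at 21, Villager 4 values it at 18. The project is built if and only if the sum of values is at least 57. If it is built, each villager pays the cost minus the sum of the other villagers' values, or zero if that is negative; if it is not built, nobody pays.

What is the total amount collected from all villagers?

38

Total value 65 ≥ cost 57, so it is built.
Villager 1: others sum to 42; max(0, 57 - 42) = 15.
Villager 2: others sum to 62; max(0, 57 - 62) = 0.
Villager 3: others sum to 44; max(0, 57 - 44) = 13.
Villager 4: others sum to 47; max(0, 57 - 47) = 10.
Total collected = 15 + 0 + 13 + 10 = 38.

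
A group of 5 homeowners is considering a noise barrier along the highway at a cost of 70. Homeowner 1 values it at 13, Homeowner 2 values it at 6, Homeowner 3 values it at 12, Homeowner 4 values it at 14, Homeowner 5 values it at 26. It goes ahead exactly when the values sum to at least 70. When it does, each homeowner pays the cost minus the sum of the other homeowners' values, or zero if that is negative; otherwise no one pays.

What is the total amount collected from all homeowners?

66

Total value 71 ≥ cost 70, so it is built.
Homeowner 1: others sum to 58; max(0, 70 - 58) = 12.
Homeowner 2: others sum to 65; max(0, 70 - 65) = 5.
Homeowner 3: others sum to 59; max(0, 70 - 59) = 11.
Homeowner 4: others sum to 57; max(0, 70 - 57) = 13.
Homeowner 5: others sum to 45; max(0, 70 - 45) = 25.
Total collected = 12 + 5 + 11 + 13 + 25 = 66.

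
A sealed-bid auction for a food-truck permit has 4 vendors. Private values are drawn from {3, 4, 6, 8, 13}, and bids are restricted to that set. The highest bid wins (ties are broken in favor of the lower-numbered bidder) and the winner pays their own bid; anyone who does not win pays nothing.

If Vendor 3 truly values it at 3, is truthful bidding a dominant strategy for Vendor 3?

Yes

Check each profile of the others' bids and compare truth against every alternative bid.
Others bid (3, 3, 3): truth gives 0, best alternative gives -1.
Others bid (3, 3, 4): truth gives 0, best alternative gives -1.
Others bid (3, 3, 6): truth gives 0, best alternative gives 0.
Others bid (3, 3, 8): truth gives 0, best alternative gives 0.
Others bid (3, 3, 13): truth gives 0, best alternative gives 0.
Others bid (3, 4, 3): truth gives 0, best alternative gives 0.
(Remaining 119 profiles checked similarly; truth is weakly best in each.)
In every case the truthful bid is at least as good as any alternative, so it is a dominant strategy.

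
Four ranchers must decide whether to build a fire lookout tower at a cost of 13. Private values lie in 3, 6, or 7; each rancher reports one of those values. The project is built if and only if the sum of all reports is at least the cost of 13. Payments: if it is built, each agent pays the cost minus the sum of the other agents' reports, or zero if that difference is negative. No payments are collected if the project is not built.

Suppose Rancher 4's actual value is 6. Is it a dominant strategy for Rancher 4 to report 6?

Yes

Check each profile of the others' reports and compare truth against every alternative report.
Others report (3, 3, 7): truth gives 6, best alternative gives 6.
Others report (3, 6, 6): truth gives 6, best alternative gives 6.
Others report (3, 6, 7): truth gives 6, best alternative gives 6.
Others report (3, 7, 3): truth gives 6, best alternative gives 6.
Others report (3, 7, 6): truth gives 6, best alternative gives 6.
Others report (3, 7, 7): truth gives 6, best alternative gives 6.
(Remaining 21 profiles checked similarly; truth is weakly best in each.)
In every case the truthful report is at least as good as any alternative, so it is a dominant strategy.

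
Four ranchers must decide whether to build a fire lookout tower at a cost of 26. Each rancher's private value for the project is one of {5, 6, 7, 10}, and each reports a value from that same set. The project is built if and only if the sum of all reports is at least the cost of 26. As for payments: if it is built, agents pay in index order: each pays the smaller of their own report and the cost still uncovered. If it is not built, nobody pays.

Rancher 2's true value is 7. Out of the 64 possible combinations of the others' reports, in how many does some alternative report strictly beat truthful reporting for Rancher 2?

Others report (5, 5, 10): truth gives 0; report 6 gives 1 > 0. Violating.
Others report (5, 6, 10): truth gives 0; report 5 gives 2 > 0. Violating.
Others report (5, 7, 10): truth gives 0; report 5 gives 2 > 0. Violating.
Others report (5, 10, 5): truth gives 0; report 6 gives 1 > 0. Violating.
Others report (5, 5, 5): truth gives 0; no alternative beats it.
Others report (5, 5, 6): truth gives 0; no alternative beats it.
(Checking all 64 profiles: 41 have a profitable deviation, 23 do not.)

41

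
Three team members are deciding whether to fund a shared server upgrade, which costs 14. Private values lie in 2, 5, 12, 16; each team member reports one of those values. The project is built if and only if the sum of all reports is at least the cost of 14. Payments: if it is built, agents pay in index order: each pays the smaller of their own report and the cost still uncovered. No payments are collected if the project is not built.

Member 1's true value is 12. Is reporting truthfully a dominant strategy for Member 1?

No

Consider the case where Member 2 reports 2 and Member 3 reports 12.
Truthful report 12: project built, pays 12, utility 12 - 12 = 0.
Report 2 instead: project built, pays 2, utility 12 - 2 = 10.
Since 10 > 0, reporting 2 is strictly better here, so truthful reporting is not dominant.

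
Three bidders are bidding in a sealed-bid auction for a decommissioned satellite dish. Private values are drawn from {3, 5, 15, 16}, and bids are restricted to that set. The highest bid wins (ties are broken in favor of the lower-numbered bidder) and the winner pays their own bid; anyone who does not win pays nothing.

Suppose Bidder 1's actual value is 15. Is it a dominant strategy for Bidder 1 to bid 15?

Consider the case where Bidder 2 bids 3 and Bidder 3 bids 3.
Truthful bid 15: wins, pays 15, utility 15 - 15 = 0.
Bid 3 instead: wins, pays 3, utility 15 - 3 = 12.
Since 12 > 0, bidding 3 is strictly better here, so truthful bidding is not dominant.

No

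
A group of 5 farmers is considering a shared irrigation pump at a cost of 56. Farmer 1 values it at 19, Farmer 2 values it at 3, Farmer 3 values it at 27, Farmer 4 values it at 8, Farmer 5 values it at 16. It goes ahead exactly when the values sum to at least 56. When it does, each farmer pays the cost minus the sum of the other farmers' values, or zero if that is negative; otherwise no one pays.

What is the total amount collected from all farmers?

Total value 73 ≥ cost 56, so it is built.
Farmer 1: others sum to 54; max(0, 56 - 54) = 2.
Farmer 2: others sum to 70; max(0, 56 - 70) = 0.
Farmer 3: others sum to 46; max(0, 56 - 46) = 10.
Farmer 4: others sum to 65; max(0, 56 - 65) = 0.
Farmer 5: others sum to 57; max(0, 56 - 57) = 0.
Total collected = 2 + 0 + 10 + 0 + 0 = 12.

12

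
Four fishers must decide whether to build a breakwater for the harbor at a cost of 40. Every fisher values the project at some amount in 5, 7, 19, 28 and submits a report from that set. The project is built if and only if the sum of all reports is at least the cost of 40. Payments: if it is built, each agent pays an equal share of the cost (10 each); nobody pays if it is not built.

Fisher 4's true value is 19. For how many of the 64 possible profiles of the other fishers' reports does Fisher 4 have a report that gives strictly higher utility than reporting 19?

Others report (5, 5, 5): truth gives 0; report 28 gives 9 > 0. Violating.
Others report (5, 5, 7): truth gives 0; report 28 gives 9 > 0. Violating.
Others report (5, 7, 5): truth gives 0; report 28 gives 9 > 0. Violating.
Others report (5, 7, 7): truth gives 0; report 28 gives 9 > 0. Violating.
Others report (5, 5, 19): truth gives 9; no alternative beats it.
Others report (5, 5, 28): truth gives 9; no alternative beats it.
(Checking all 64 profiles: 7 have a profitable deviation, 57 do not.)

7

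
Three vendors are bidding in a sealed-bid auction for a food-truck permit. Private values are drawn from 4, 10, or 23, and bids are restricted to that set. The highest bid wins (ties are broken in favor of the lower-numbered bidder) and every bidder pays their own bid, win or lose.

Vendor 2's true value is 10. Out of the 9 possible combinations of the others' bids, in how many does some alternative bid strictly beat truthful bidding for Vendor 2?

Others bid (4, 23): truth gives -10; bid 4 gives -4 > -10. Violating.
Others bid (10, 4): truth gives -10; bid 4 gives -4 > -10. Violating.
Others bid (10, 10): truth gives -10; bid 4 gives -4 > -10. Violating.
Others bid (10, 23): truth gives -10; bid 4 gives -4 > -10. Violating.
Others bid (4, 4): truth gives 0; no alternative beats it.
Others bid (4, 10): truth gives 0; no alternative beats it.
(Checking all 9 profiles: 7 have a profitable deviation, 2 do not.)

7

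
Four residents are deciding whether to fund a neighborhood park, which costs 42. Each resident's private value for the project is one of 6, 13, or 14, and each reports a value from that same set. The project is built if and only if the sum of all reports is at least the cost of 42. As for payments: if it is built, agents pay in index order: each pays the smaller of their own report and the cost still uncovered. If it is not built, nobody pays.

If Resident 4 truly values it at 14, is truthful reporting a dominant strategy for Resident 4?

Check each profile of the others' reports and compare truth against every alternative report.
Others report (14, 14, 14): truth gives 14, best alternative gives 14.
Others report (13, 14, 14): truth gives 13, best alternative gives 13.
Others report (14, 13, 14): truth gives 13, best alternative gives 13.
Others report (14, 14, 13): truth gives 13, best alternative gives 13.
Others report (13, 13, 14): truth gives 12, best alternative gives 12.
Others report (13, 14, 13): truth gives 12, best alternative gives 12.
(Remaining 21 profiles checked similarly; truth is weakly best in each.)
In every case the truthful report is at least as good as any alternative, so it is a dominant strategy.

Yes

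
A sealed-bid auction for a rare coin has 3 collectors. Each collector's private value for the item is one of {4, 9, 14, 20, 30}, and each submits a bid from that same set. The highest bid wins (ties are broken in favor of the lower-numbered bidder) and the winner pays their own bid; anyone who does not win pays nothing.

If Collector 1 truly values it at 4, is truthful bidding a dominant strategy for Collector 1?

Check each profile of the others' bids and compare truth against every alternative bid.
Others bid (4, 4): truth gives 0, best alternative gives -5.
Others bid (4, 9): truth gives 0, best alternative gives -5.
Others bid (9, 4): truth gives 0, best alternative gives -5.
Others bid (9, 9): truth gives 0, best alternative gives -5.
Others bid (4, 14): truth gives 0, best alternative gives 0.
Others bid (4, 20): truth gives 0, best alternative gives 0.
(Remaining 19 profiles checked similarly; truth is weakly best in each.)
In every case the truthful bid is at least as good as any alternative, so it is a dominant strategy.

Yes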